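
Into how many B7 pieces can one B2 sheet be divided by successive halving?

Each ISO step halves the sheet: 1 × B2 → 2 × B3 → 4 × B4 → 8 × B5 → …
From B2 to B7 is 5 halving steps: 2^5 = 32.

32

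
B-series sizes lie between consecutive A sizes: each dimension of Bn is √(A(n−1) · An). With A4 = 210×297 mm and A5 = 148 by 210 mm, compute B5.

Short side: √(210 · 148) = √31080 ≈ 176.3 → 176 mm
Long side: √(297 · 210) = √62370 ≈ 249.7 → 250 mm

176 × 250 mm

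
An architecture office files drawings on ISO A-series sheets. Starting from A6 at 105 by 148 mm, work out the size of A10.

26 × 37 mm

A7: ⌊148/2⌋ × 105 = 74 × 105 mm
A8: ⌊105/2⌋ × 74 = 52 × 74 mm
A9: ⌊74/2⌋ × 52 = 37 × 52 mm
A10: ⌊52/2⌋ × 37 = 26 × 37 mm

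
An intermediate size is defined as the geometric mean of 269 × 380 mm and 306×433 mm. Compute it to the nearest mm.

287 × 406 mm

Short side: √(269 · 306) = √82314 ≈ 286.9 → 287 mm
Long side: √(380 · 433) = √164540 ≈ 405.6 → 406 mm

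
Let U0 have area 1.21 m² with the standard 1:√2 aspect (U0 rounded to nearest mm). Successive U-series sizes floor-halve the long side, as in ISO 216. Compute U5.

Let U0's short side be w mm. w · w√2 = 1.21 m² = 1,210,000 mm², so w ≈ 925.0 mm and w√2 ≈ 1308.1 mm → U0 = 925 × 1308 mm.
U1: ⌊1308/2⌋ × 925 = 654 × 925 mm
U2: ⌊925/2⌋ × 654 = 462 × 654 mm
U3: ⌊654/2⌋ × 462 = 327 × 462 mm
U4: ⌊462/2⌋ × 327 = 231 × 327 mm
U5: ⌊327/2⌋ × 231 = 163 × 231 mm

163 × 231 mm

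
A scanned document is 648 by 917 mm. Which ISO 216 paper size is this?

C1 (648 × 917 mm)

Aspect ratio 917/648 ≈ 1.415 — close to the ISO √2 ≈ 1.414.
In the C-series (envelope sizes, between A and B): C1 = 648 × 917 mm.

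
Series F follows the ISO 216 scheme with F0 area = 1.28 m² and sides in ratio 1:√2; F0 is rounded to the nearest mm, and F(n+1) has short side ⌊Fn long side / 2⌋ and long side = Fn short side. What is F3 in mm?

336 × 475 mm

Let F0's short side be w mm. w · w√2 = 1.28 m² = 1,280,000 mm², so w ≈ 951.4 mm and w√2 ≈ 1345.4 mm → F0 = 951 × 1345 mm.
F1: ⌊1345/2⌋ × 951 = 672 × 951 mm
F2: ⌊951/2⌋ × 672 = 475 × 672 mm
F3: ⌊672/2⌋ × 475 = 336 × 475 mm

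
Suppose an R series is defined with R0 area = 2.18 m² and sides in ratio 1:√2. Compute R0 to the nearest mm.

Let the short side be w mm. Then w · w√2 = 2.18 m² = 2,180,000 mm².
w² = 2,180,000/√2, so w ≈ 1241.6 mm; long side = w√2 ≈ 1755.8 mm.

1242 × 1756 mm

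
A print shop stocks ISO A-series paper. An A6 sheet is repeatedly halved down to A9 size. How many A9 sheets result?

A6 = 105 × 148 mm; A9 = 37 × 52 mm.
Each halving step doubles the count; 3 steps from A6 to A9.
2^3 = 8.

8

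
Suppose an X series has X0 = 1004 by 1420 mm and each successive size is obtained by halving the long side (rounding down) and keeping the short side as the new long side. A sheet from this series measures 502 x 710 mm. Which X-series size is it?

X2

X0: 1004 × 1420 mm
X1: 710 × 1004 mm
X2: 502 × 710 mm
X3: 355 × 502 mm
→ matches X2.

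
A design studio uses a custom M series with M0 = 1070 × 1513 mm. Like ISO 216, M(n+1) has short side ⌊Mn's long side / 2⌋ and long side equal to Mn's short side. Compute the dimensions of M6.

M1 = 756 × 1070 mm (from M0 by 1 halving).
M2: ⌊1070/2⌋ × 756 = 535 × 756 mm
M3: ⌊756/2⌋ × 535 = 378 × 535 mm
M4: ⌊535/2⌋ × 378 = 267 × 378 mm
M5: ⌊378/2⌋ × 267 = 189 × 267 mm
M6: ⌊267/2⌋ × 189 = 133 × 189 mm

133 × 189 mm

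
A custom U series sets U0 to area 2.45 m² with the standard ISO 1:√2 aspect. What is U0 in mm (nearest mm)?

Let the short side be w mm. Then w · w√2 = 2.45 m² = 2,450,000 mm².
w² = 2,450,000/√2, so w ≈ 1316.2 mm; long side = w√2 ≈ 1861.4 mm.

1316 × 1861 mm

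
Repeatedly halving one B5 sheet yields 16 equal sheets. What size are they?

16 = 2^4, so 4 halving steps.
B5 → B6 → … → B9 after 4 steps.

B9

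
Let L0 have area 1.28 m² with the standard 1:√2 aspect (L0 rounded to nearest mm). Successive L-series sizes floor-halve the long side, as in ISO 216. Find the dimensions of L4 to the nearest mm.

Let L0's short side be w mm. w · w√2 = 1.28 m² = 1,280,000 mm², so w ≈ 951.4 mm and w√2 ≈ 1345.4 mm → L0 = 951 × 1345 mm.
L1: ⌊1345/2⌋ × 951 = 672 × 951 mm
L2: ⌊951/2⌋ × 672 = 475 × 672 mm
L3: ⌊672/2⌋ × 475 = 336 × 475 mm
L4: ⌊475/2⌋ × 336 = 237 × 336 mm

237 × 336 mm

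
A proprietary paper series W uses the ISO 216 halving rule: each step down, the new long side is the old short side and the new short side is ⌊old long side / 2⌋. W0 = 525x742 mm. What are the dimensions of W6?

W1: ⌊742/2⌋ × 525 = 371 × 525 mm
W2: ⌊525/2⌋ × 371 = 262 × 371 mm
W3: ⌊371/2⌋ × 262 = 185 × 262 mm
W4: ⌊262/2⌋ × 185 = 131 × 185 mm
W5: ⌊185/2⌋ × 131 = 92 × 131 mm
W6: ⌊131/2⌋ × 92 = 65 × 92 mm

65 × 92 mm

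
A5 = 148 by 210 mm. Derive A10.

A6: ⌊210/2⌋ × 148 = 105 × 148 mm
A7: ⌊148/2⌋ × 105 = 74 × 105 mm
A8: ⌊105/2⌋ × 74 = 52 × 74 mm
A9: ⌊74/2⌋ × 52 = 37 × 52 mm
A10: ⌊52/2⌋ × 37 = 26 × 37 mm

26 × 37 mm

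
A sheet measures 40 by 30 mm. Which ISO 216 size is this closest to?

Aspect ratio 40/30 ≈ 1.333 (ISO target is √2 ≈ 1.414).
In the C-series (envelope sizes, between A and B): C10 = 28 × 40 mm.
Off by 2 mm total — nearest standard size.

C10 (28 × 40 mm)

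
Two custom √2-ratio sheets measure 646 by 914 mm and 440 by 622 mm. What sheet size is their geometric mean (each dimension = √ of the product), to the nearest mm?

Short side: √(646 · 440) = √284240 ≈ 533.1 → 533 mm
Long side: √(914 · 622) = √568508 ≈ 754.0 → 754 mm

533 × 754 mm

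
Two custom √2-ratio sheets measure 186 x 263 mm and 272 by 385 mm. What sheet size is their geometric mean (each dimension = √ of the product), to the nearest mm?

Short side: √(186 · 272) = √50592 ≈ 224.9 → 225 mm
Long side: √(263 · 385) = √101255 ≈ 318.2 → 318 mm

225 × 318 mm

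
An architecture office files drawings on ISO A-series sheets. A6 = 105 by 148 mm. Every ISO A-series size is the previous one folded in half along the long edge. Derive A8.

52 × 74 mm

A7: ⌊148/2⌋ × 105 = 74 × 105 mm
A8: ⌊105/2⌋ × 74 = 52 × 74 mm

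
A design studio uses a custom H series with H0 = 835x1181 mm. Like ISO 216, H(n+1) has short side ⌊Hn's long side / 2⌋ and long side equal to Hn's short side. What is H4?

208 × 295 mm

H1: ⌊1181/2⌋ × 835 = 590 × 835 mm
H2: ⌊835/2⌋ × 590 = 417 × 590 mm
H3: ⌊590/2⌋ × 417 = 295 × 417 mm
H4: ⌊417/2⌋ × 295 = 208 × 295 mm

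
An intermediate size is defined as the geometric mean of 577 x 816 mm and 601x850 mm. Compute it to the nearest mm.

Short side: √(577 · 601) = √346777 ≈ 588.9 → 589 mm
Long side: √(816 · 850) = √693600 ≈ 832.8 → 833 mm

589 × 833 mm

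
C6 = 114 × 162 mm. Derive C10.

C7: ⌊162/2⌋ × 114 = 81 × 114 mm
C8: ⌊114/2⌋ × 81 = 57 × 81 mm
C9: ⌊81/2⌋ × 57 = 40 × 57 mm
C10: ⌊57/2⌋ × 40 = 28 × 40 mm

28 × 40 mm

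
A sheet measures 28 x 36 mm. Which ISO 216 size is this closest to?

A10 (26 × 37 mm)

Aspect ratio 36/28 ≈ 1.286 (ISO target is √2 ≈ 1.414).
In the A-series (A0 area = 1 m²): A10 = 26 × 37 mm.
Off by 3 mm total — nearest standard size.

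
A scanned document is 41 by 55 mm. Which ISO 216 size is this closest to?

C9 (40 × 57 mm)

Aspect ratio 55/41 ≈ 1.341 (ISO target is √2 ≈ 1.414).
In the C-series (envelope sizes, between A and B): C9 = 40 × 57 mm.
Off by 3 mm total — nearest standard size.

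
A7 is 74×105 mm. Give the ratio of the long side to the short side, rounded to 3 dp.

105 / 74 = 1.419
ISO 216 targets √2 ≈ 1.414; the +0.005 deviation is from mm rounding.

1.419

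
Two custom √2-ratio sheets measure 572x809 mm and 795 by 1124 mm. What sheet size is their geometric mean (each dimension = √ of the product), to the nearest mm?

Short side: √(572 · 795) = √454740 ≈ 674.3 → 674 mm
Long side: √(809 · 1124) = √909316 ≈ 953.6 → 954 mm

674 × 954 mm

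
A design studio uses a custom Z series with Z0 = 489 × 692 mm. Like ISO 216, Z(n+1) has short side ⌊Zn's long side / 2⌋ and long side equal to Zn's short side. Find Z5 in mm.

86 × 122 mm

Z1: ⌊692/2⌋ × 489 = 346 × 489 mm
Z2: ⌊489/2⌋ × 346 = 244 × 346 mm
Z3: ⌊346/2⌋ × 244 = 173 × 244 mm
Z4: ⌊244/2⌋ × 173 = 122 × 173 mm
Z5: ⌊173/2⌋ × 122 = 86 × 122 mm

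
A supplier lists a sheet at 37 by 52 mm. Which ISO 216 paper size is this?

Aspect ratio 52/37 ≈ 1.405 — close to the ISO √2 ≈ 1.414.
In the A-series (A0 area = 1 m²): A9 = 37 × 52 mm.

A9 (37 × 52 mm)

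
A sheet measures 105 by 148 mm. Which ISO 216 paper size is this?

Aspect ratio 148/105 ≈ 1.410 — close to the ISO √2 ≈ 1.414.
In the A-series (A0 area = 1 m²): A6 = 105 × 148 mm.

A6 (105 × 148 mm)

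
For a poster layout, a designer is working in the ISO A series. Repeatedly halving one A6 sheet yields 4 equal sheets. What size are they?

A8

4 = 2^2, so 2 halving steps.
A6 → A7 → … → A8 after 2 steps.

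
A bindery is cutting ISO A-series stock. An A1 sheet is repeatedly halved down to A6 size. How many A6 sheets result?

32

A1 = 594 × 841 mm; A6 = 105 × 148 mm.
Each halving step doubles the count; 5 steps from A1 to A6.
2^5 = 32.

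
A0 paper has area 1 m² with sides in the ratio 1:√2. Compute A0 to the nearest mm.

Let the short side be w mm. Then the long side is w√2 and w · w√2 = 10⁶ mm².
w² = 10⁶/√2, so w = 1000 / 2^(1/4) ≈ 840.9 mm; long side = 1000 · 2^(1/4) ≈ 1189.2 mm.

841 × 1189 mm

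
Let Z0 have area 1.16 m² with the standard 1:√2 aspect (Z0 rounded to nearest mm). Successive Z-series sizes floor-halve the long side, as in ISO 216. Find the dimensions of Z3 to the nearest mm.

320 × 453 mm

Let Z0's short side be w mm. w · w√2 = 1.16 m² = 1,160,000 mm², so w ≈ 905.7 mm and w√2 ≈ 1280.8 mm → Z0 = 906 × 1281 mm.
Z1: ⌊1281/2⌋ × 906 = 640 × 906 mm
Z2: ⌊906/2⌋ × 640 = 453 × 640 mm
Z3: ⌊640/2⌋ × 453 = 320 × 453 mm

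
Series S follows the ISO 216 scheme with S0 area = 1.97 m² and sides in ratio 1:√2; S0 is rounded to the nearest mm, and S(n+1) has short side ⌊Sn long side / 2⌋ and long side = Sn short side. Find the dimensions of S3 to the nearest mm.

Let S0's short side be w mm. w · w√2 = 1.97 m² = 1,970,000 mm², so w ≈ 1180.3 mm and w√2 ≈ 1669.1 mm → S0 = 1180 × 1669 mm.
S1: ⌊1669/2⌋ × 1180 = 834 × 1180 mm
S2: ⌊1180/2⌋ × 834 = 590 × 834 mm
S3: ⌊834/2⌋ × 590 = 417 × 590 mm

417 × 590 mm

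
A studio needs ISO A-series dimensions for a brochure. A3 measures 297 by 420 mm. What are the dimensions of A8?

52 × 74 mm

A4: ⌊420/2⌋ × 297 = 210 × 297 mm
A5: ⌊297/2⌋ × 210 = 148 × 210 mm
A6: ⌊210/2⌋ × 148 = 105 × 148 mm
A7: ⌊148/2⌋ × 105 = 74 × 105 mm
A8: ⌊105/2⌋ × 74 = 52 × 74 mm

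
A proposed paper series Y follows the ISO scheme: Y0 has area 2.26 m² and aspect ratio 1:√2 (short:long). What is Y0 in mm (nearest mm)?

1264 × 1788 mm

Let the short side be w mm. Then w · w√2 = 2.26 m² = 2,260,000 mm².
w² = 2,260,000/√2, so w ≈ 1264.1 mm; long side = w√2 ≈ 1787.8 mm.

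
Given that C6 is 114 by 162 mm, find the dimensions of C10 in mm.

28 × 40 mm

C7: ⌊162/2⌋ × 114 = 81 × 114 mm
C8: ⌊114/2⌋ × 81 = 57 × 81 mm
C9: ⌊81/2⌋ × 57 = 40 × 57 mm
C10: ⌊57/2⌋ × 40 = 28 × 40 mm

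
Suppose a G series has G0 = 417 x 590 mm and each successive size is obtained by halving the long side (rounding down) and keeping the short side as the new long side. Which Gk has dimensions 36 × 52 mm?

G0: 417 × 590 mm
G1: 295 × 417 mm
G2: 208 × 295 mm
G3: 147 × 208 mm
G4: 104 × 147 mm
G5: 73 × 104 mm
G6: 52 × 73 mm
G7: 36 × 52 mm
G8: 26 × 36 mm
→ matches G7.

G7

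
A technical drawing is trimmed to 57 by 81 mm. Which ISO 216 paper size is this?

Aspect ratio 81/57 ≈ 1.421 — close to the ISO √2 ≈ 1.414.
In the C-series (envelope sizes, between A and B): C8 = 57 × 81 mm.

C8 (57 × 81 mm)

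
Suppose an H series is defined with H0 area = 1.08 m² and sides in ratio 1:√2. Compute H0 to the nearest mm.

874 × 1236 mm

Let the short side be w mm. Then w · w√2 = 1.08 m² = 1,080,000 mm².
w² = 1,080,000/√2, so w ≈ 873.9 mm; long side = w√2 ≈ 1235.9 mm.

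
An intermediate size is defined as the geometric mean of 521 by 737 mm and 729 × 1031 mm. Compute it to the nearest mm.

Short side: √(521 · 729) = √379809 ≈ 616.3 → 616 mm
Long side: √(737 · 1031) = √759847 ≈ 871.7 → 872 mm

616 × 872 mm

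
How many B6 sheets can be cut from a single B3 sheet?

B3 = 353 × 500 mm; B6 = 125 × 176 mm.
Each halving step doubles the count; 3 steps from B3 to B6.
2^3 = 8.

8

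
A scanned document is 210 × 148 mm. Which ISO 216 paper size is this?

Aspect ratio 210/148 ≈ 1.419 — close to the ISO √2 ≈ 1.414.
In the A-series (A0 area = 1 m²): A5 = 148 × 210 mm.

A5 (148 × 210 mm)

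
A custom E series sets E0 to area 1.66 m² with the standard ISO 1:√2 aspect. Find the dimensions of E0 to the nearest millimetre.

Let the short side be w mm. Then w · w√2 = 1.66 m² = 1,660,000 mm².
w² = 1,660,000/√2, so w ≈ 1083.4 mm; long side = w√2 ≈ 1532.2 mm.

1083 × 1532 mm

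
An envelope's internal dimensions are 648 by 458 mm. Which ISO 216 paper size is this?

C2 (458 × 648 mm)

Aspect ratio 648/458 ≈ 1.415 — close to the ISO √2 ≈ 1.414.
In the C-series (envelope sizes, between A and B): C2 = 458 × 648 mm.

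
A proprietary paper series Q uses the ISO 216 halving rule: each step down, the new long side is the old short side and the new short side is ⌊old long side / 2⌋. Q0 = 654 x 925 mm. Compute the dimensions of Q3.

231 × 327 mm

Q1: ⌊925/2⌋ × 654 = 462 × 654 mm
Q2: ⌊654/2⌋ × 462 = 327 × 462 mm
Q3: ⌊462/2⌋ × 327 = 231 × 327 mm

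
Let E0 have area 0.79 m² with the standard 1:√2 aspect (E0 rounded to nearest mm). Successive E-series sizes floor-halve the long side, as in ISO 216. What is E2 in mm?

373 × 528 mm

Let E0's short side be w mm. w · w√2 = 0.79 m² = 790,000 mm², so w ≈ 747.4 mm and w√2 ≈ 1057.0 mm → E0 = 747 × 1057 mm.
E1: ⌊1057/2⌋ × 747 = 528 × 747 mm
E2: ⌊747/2⌋ × 528 = 373 × 528 mm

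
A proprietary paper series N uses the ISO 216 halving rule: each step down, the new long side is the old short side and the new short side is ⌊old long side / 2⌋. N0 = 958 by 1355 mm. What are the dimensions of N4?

N1: ⌊1355/2⌋ × 958 = 677 × 958 mm
N2: ⌊958/2⌋ × 677 = 479 × 677 mm
N3: ⌊677/2⌋ × 479 = 338 × 479 mm
N4: ⌊479/2⌋ × 338 = 239 × 338 mm

239 × 338 mm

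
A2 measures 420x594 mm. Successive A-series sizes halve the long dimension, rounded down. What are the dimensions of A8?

A3: ⌊594/2⌋ × 420 = 297 × 420 mm
A4: ⌊420/2⌋ × 297 = 210 × 297 mm
A5: ⌊297/2⌋ × 210 = 148 × 210 mm
A6: ⌊210/2⌋ × 148 = 105 × 148 mm
A7: ⌊148/2⌋ × 105 = 74 × 105 mm
A8: ⌊105/2⌋ × 74 = 52 × 74 mm

52 × 74 mm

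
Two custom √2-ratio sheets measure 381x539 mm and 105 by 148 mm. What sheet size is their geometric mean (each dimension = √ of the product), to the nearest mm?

200 × 282 mm

Short side: √(381 · 105) = √40005 ≈ 200.0 → 200 mm
Long side: √(539 · 148) = √79772 ≈ 282.4 → 282 mm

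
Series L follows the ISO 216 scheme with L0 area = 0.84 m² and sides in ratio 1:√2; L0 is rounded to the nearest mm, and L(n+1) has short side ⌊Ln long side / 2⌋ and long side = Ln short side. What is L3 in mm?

Let L0's short side be w mm. w · w√2 = 0.84 m² = 840,000 mm², so w ≈ 770.7 mm and w√2 ≈ 1089.9 mm → L0 = 771 × 1090 mm.
L1: ⌊1090/2⌋ × 771 = 545 × 771 mm
L2: ⌊771/2⌋ × 545 = 385 × 545 mm
L3: ⌊545/2⌋ × 385 = 272 × 385 mm

272 × 385 mm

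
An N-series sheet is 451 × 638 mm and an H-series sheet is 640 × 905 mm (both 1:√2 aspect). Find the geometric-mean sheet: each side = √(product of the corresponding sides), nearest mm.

537 × 760 mm

Short side: √(451 · 640) = √288640 ≈ 537.3 → 537 mm
Long side: √(638 · 905) = √577390 ≈ 759.9 → 760 mm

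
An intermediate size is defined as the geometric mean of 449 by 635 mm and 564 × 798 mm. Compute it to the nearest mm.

Short side: √(449 · 564) = √253236 ≈ 503.2 → 503 mm
Long side: √(635 · 798) = √506730 ≈ 711.8 → 712 mm

503 × 712 mm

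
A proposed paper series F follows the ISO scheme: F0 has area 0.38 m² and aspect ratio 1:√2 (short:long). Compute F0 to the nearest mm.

518 × 733 mm

Let the short side be w mm. Then w · w√2 = 0.38 m² = 380,000 mm².
w² = 380,000/√2, so w ≈ 518.4 mm; long side = w√2 ≈ 733.1 mm.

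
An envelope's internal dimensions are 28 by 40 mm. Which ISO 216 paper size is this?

Aspect ratio 40/28 ≈ 1.429 — close to the ISO √2 ≈ 1.414.
In the C-series (envelope sizes, between A and B): C10 = 28 × 40 mm.

C10 (28 × 40 mm)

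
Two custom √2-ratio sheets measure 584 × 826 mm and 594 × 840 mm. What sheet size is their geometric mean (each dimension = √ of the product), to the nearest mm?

Short side: √(584 · 594) = √346896 ≈ 589.0 → 589 mm
Long side: √(826 · 840) = √693840 ≈ 833.0 → 833 mm

589 × 833 mm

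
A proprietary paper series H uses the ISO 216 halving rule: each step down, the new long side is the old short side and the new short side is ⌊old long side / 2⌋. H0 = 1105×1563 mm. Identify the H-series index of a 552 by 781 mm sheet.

H2

H0: 1105 × 1563 mm
H1: 781 × 1105 mm
H2: 552 × 781 mm
H3: 390 × 552 mm
→ matches H2.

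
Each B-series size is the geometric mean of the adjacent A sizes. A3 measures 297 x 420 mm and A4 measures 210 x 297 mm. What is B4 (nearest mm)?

Short side: √(297 · 210) = √62370 ≈ 249.7 → 250 mm
Long side: √(420 · 297) = √124740 ≈ 353.2 → 353 mm

250 × 353 mm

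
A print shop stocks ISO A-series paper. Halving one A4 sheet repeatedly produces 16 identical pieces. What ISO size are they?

16 = 2^4, so 4 halving steps.
A4 → A5 → … → A8 after 4 steps.

A8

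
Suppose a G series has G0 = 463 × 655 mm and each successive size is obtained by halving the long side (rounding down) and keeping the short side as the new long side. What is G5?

G1: ⌊655/2⌋ × 463 = 327 × 463 mm
G2: ⌊463/2⌋ × 327 = 231 × 327 mm
G3: ⌊327/2⌋ × 231 = 163 × 231 mm
G4: ⌊231/2⌋ × 163 = 115 × 163 mm
G5: ⌊163/2⌋ × 115 = 81 × 115 mm

81 × 115 mm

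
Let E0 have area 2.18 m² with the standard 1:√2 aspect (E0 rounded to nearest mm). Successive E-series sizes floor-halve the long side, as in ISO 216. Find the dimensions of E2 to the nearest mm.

Let E0's short side be w mm. w · w√2 = 2.18 m² = 2,180,000 mm², so w ≈ 1241.6 mm and w√2 ≈ 1755.8 mm → E0 = 1242 × 1756 mm.
E1: ⌊1756/2⌋ × 1242 = 878 × 1242 mm
E2: ⌊1242/2⌋ × 878 = 621 × 878 mm

621 × 878 mm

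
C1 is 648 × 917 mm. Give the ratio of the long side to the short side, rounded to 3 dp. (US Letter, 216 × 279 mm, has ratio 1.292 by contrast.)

1.415

917 / 648 = 1.415
Matches √2 ≈ 1.414 — the ISO 216 defining ratio.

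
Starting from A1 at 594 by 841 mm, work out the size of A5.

A2: ⌊841/2⌋ × 594 = 420 × 594 mm
A3: ⌊594/2⌋ × 420 = 297 × 420 mm
A4: ⌊420/2⌋ × 297 = 210 × 297 mm
A5: ⌊297/2⌋ × 210 = 148 × 210 mm

148 × 210 mm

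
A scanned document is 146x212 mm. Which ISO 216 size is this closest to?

A5 (148 × 210 mm)

Aspect ratio 212/146 ≈ 1.452 (ISO target is √2 ≈ 1.414).
In the A-series (A0 area = 1 m²): A5 = 148 × 210 mm.
Off by 4 mm total — nearest standard size.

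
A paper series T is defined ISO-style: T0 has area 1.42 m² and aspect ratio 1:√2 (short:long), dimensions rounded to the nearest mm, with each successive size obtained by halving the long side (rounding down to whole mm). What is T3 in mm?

Let T0's short side be w mm. w · w√2 = 1.42 m² = 1,420,000 mm², so w ≈ 1002.0 mm and w√2 ≈ 1417.1 mm → T0 = 1002 × 1417 mm.
T1: ⌊1417/2⌋ × 1002 = 708 × 1002 mm
T2: ⌊1002/2⌋ × 708 = 501 × 708 mm
T3: ⌊708/2⌋ × 501 = 354 × 501 mm

354 × 501 mm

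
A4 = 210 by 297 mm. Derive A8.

52 × 74 mm

A5: ⌊297/2⌋ × 210 = 148 × 210 mm
A6: ⌊210/2⌋ × 148 = 105 × 148 mm
A7: ⌊148/2⌋ × 105 = 74 × 105 mm
A8: ⌊105/2⌋ × 74 = 52 × 74 mm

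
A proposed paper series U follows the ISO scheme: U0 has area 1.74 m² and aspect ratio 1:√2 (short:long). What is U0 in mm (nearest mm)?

1109 × 1569 mm

Let the short side be w mm. Then w · w√2 = 1.74 m² = 1,740,000 mm².
w² = 1,740,000/√2, so w ≈ 1109.2 mm; long side = w√2 ≈ 1568.7 mm.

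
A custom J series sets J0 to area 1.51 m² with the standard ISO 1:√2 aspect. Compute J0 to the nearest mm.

Let the short side be w mm. Then w · w√2 = 1.51 m² = 1,510,000 mm².
w² = 1,510,000/√2, so w ≈ 1033.3 mm; long side = w√2 ≈ 1461.3 mm.

1033 × 1461 mm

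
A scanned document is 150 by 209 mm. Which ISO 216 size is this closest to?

Aspect ratio 209/150 ≈ 1.393 (ISO target is √2 ≈ 1.414).
In the A-series (A0 area = 1 m²): A5 = 148 × 210 mm.
Off by 3 mm total — nearest standard size.

A5 (148 × 210 mm)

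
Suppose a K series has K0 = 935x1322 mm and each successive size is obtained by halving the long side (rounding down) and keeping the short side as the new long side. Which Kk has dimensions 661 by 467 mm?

K0: 935 × 1322 mm
K1: 661 × 935 mm
K2: 467 × 661 mm
K3: 330 × 467 mm
→ matches K2.

K2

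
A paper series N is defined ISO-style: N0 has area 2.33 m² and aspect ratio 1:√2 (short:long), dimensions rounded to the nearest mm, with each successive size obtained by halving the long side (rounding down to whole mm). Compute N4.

321 × 453 mm

Let N0's short side be w mm. w · w√2 = 2.33 m² = 2,330,000 mm², so w ≈ 1283.6 mm and w√2 ≈ 1815.2 mm → N0 = 1284 × 1815 mm.
N1: ⌊1815/2⌋ × 1284 = 907 × 1284 mm
N2: ⌊1284/2⌋ × 907 = 642 × 907 mm
N3: ⌊907/2⌋ × 642 = 453 × 642 mm
N4: ⌊642/2⌋ × 453 = 321 × 453 mm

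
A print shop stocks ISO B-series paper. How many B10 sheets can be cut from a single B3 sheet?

B3 = 353 × 500 mm; B10 = 31 × 44 mm.
Each halving step doubles the count; 7 steps from B3 to B10.
2^7 = 128.

128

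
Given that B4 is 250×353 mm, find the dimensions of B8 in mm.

B5: ⌊353/2⌋ × 250 = 176 × 250 mm
B6: ⌊250/2⌋ × 176 = 125 × 176 mm
B7: ⌊176/2⌋ × 125 = 88 × 125 mm
B8: ⌊125/2⌋ × 88 = 62 × 88 mm

62 × 88 mm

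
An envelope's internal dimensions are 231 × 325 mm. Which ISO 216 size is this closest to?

Aspect ratio 325/231 ≈ 1.407 — close to the ISO √2 ≈ 1.414.
In the C-series (envelope sizes, between A and B): C4 = 229 × 324 mm.
Off by 3 mm total — nearest standard size.

C4 (229 × 324 mm)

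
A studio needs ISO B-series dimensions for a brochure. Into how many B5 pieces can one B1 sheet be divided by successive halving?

Each ISO step halves the sheet: 1 × B1 → 2 × B2 → 4 × B3 → 8 × B4 → …
From B1 to B5 is 4 halving steps: 2^4 = 16.

16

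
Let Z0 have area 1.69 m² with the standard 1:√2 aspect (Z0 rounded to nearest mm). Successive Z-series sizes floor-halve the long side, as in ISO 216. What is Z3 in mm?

386 × 546 mm

Let Z0's short side be w mm. w · w√2 = 1.69 m² = 1,690,000 mm², so w ≈ 1093.2 mm and w√2 ≈ 1546.0 mm → Z0 = 1093 × 1546 mm.
Z1: ⌊1546/2⌋ × 1093 = 773 × 1093 mm
Z2: ⌊1093/2⌋ × 773 = 546 × 773 mm
Z3: ⌊773/2⌋ × 546 = 386 × 546 mm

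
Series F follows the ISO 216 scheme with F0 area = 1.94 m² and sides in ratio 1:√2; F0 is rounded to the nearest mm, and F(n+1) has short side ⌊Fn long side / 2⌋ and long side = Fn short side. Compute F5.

Let F0's short side be w mm. w · w√2 = 1.94 m² = 1,940,000 mm², so w ≈ 1171.2 mm and w√2 ≈ 1656.4 mm → F0 = 1171 × 1656 mm.
F1: ⌊1656/2⌋ × 1171 = 828 × 1171 mm
F2: ⌊1171/2⌋ × 828 = 585 × 828 mm
F3: ⌊828/2⌋ × 585 = 414 × 585 mm
F4: ⌊585/2⌋ × 414 = 292 × 414 mm
F5: ⌊414/2⌋ × 292 = 207 × 292 mm

207 × 292 mm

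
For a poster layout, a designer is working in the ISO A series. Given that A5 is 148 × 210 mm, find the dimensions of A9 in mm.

A6: ⌊210/2⌋ × 148 = 105 × 148 mm
A7: ⌊148/2⌋ × 105 = 74 × 105 mm
A8: ⌊105/2⌋ × 74 = 52 × 74 mm
A9: ⌊74/2⌋ × 52 = 37 × 52 mm

37 × 52 mm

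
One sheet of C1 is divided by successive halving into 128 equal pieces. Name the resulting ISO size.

C8

128 = 2^7, so 7 halving steps.
C1 → C2 → … → C8 after 7 steps.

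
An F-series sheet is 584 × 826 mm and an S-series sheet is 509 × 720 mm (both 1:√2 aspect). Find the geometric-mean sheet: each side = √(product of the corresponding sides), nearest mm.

545 × 771 mm

Short side: √(584 · 509) = √297256 ≈ 545.2 → 545 mm
Long side: √(826 · 720) = √594720 ≈ 771.2 → 771 mm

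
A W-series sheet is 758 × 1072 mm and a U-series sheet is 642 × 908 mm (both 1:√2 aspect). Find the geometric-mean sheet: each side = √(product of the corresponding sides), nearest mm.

698 × 987 mm

Short side: √(758 · 642) = √486636 ≈ 697.6 → 698 mm
Long side: √(1072 · 908) = √973376 ≈ 986.6 → 987 mm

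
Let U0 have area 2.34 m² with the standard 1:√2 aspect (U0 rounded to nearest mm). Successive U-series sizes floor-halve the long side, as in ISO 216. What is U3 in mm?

454 × 643 mm

Let U0's short side be w mm. w · w√2 = 2.34 m² = 2,340,000 mm², so w ≈ 1286.3 mm and w√2 ≈ 1819.1 mm → U0 = 1286 × 1819 mm.
U1: ⌊1819/2⌋ × 1286 = 909 × 1286 mm
U2: ⌊1286/2⌋ × 909 = 643 × 909 mm
U3: ⌊909/2⌋ × 643 = 454 × 643 mm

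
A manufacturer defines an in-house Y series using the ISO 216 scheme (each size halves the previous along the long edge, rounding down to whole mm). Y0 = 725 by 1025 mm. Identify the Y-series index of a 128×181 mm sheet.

Y0: 725 × 1025 mm
Y1: 512 × 725 mm
Y2: 362 × 512 mm
Y3: 256 × 362 mm
Y4: 181 × 256 mm
Y5: 128 × 181 mm
Y6: 90 × 128 mm
→ matches Y5.

Y5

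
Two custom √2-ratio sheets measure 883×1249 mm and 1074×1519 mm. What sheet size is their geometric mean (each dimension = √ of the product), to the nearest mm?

974 × 1377 mm

Short side: √(883 · 1074) = √948342 ≈ 973.8 → 974 mm
Long side: √(1249 · 1519) = √1897231 ≈ 1377.4 → 1377 mm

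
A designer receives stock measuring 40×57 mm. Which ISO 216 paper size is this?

Aspect ratio 57/40 ≈ 1.425 — close to the ISO √2 ≈ 1.414.
In the C-series (envelope sizes, between A and B): C9 = 40 × 57 mm.

C9 (40 × 57 mm)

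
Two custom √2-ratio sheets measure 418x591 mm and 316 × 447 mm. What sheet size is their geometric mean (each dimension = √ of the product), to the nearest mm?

363 × 514 mm

Short side: √(418 · 316) = √132088 ≈ 363.4 → 363 mm
Long side: √(591 · 447) = √264177 ≈ 514.0 → 514 mm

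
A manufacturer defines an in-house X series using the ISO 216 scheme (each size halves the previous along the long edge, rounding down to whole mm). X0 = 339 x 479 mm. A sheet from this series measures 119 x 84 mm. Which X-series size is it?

X0: 339 × 479 mm
X1: 239 × 339 mm
X2: 169 × 239 mm
X3: 119 × 169 mm
X4: 84 × 119 mm
X5: 59 × 84 mm
→ matches X4.

X4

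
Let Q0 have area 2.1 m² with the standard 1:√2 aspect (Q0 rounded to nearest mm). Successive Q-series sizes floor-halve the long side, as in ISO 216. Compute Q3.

Let Q0's short side be w mm. w · w√2 = 2.1 m² = 2,100,000 mm², so w ≈ 1218.6 mm and w√2 ≈ 1723.3 mm → Q0 = 1219 × 1723 mm.
Q1: ⌊1723/2⌋ × 1219 = 861 × 1219 mm
Q2: ⌊1219/2⌋ × 861 = 609 × 861 mm
Q3: ⌊861/2⌋ × 609 = 430 × 609 mm

430 × 609 mm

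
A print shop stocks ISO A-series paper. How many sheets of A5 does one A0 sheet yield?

Each ISO step halves the sheet: 1 × A0 → 2 × A1 → 4 × A2 → 8 × A3 → …
From A0 to A5 is 5 halving steps: 2^5 = 32.

32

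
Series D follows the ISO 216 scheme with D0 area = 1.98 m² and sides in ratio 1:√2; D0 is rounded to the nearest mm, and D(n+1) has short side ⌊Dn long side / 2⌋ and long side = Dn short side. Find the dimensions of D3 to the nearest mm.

418 × 591 mm

Let D0's short side be w mm. w · w√2 = 1.98 m² = 1,980,000 mm², so w ≈ 1183.2 mm and w√2 ≈ 1673.4 mm → D0 = 1183 × 1673 mm.
D1: ⌊1673/2⌋ × 1183 = 836 × 1183 mm
D2: ⌊1183/2⌋ × 836 = 591 × 836 mm
D3: ⌊836/2⌋ × 591 = 418 × 591 mm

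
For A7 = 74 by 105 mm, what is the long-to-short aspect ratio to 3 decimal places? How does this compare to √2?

105 / 74 = 1.419
ISO 216 targets √2 ≈ 1.414; the +0.005 deviation is from mm rounding.

1.419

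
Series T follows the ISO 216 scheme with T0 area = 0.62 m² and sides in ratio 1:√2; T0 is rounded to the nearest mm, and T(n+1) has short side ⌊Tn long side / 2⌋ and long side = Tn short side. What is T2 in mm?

331 × 468 mm

Let T0's short side be w mm. w · w√2 = 0.62 m² = 620,000 mm², so w ≈ 662.1 mm and w√2 ≈ 936.4 mm → T0 = 662 × 936 mm.
T1: ⌊936/2⌋ × 662 = 468 × 662 mm
T2: ⌊662/2⌋ × 468 = 331 × 468 mm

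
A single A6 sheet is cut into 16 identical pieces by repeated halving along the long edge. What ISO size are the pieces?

16 = 2^4, so 4 halving steps.
A6 → A7 → … → A10 after 4 steps.

A10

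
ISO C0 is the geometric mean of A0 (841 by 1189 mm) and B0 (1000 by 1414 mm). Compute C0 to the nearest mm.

917 × 1297 mm

Short: √(841 · 1000) = √841000 ≈ 917.1 mm.
Long: √(1189 · 1414) = √1681246 ≈ 1296.6 mm.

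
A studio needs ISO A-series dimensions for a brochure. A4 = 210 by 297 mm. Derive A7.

74 × 105 mm

A5: ⌊297/2⌋ × 210 = 148 × 210 mm
A6: ⌊210/2⌋ × 148 = 105 × 148 mm
A7: ⌊148/2⌋ × 105 = 74 × 105 mm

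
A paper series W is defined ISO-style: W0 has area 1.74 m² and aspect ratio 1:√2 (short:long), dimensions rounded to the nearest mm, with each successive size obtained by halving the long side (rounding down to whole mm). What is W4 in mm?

Let W0's short side be w mm. w · w√2 = 1.74 m² = 1,740,000 mm², so w ≈ 1109.2 mm and w√2 ≈ 1568.7 mm → W0 = 1109 × 1569 mm.
W1: ⌊1569/2⌋ × 1109 = 784 × 1109 mm
W2: ⌊1109/2⌋ × 784 = 554 × 784 mm
W3: ⌊784/2⌋ × 554 = 392 × 554 mm
W4: ⌊554/2⌋ × 392 = 277 × 392 mm

277 × 392 mm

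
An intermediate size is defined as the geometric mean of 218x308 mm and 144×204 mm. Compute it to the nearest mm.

177 × 251 mm

Short side: √(218 · 144) = √31392 ≈ 177.2 → 177 mm
Long side: √(308 · 204) = √62832 ≈ 250.7 → 251 mm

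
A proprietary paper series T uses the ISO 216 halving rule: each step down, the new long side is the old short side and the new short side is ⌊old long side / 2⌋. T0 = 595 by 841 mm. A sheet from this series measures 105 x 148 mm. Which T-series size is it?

T5

T0: 595 × 841 mm
T1: 420 × 595 mm
T2: 297 × 420 mm
T3: 210 × 297 mm
T4: 148 × 210 mm
T5: 105 × 148 mm
T6: 74 × 105 mm
→ matches T5.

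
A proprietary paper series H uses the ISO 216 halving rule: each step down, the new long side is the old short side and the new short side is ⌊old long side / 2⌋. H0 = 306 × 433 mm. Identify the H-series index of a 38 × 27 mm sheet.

H7

H0: 306 × 433 mm
H1: 216 × 306 mm
H2: 153 × 216 mm
H3: 108 × 153 mm
H4: 76 × 108 mm
H5: 54 × 76 mm
H6: 38 × 54 mm
H7: 27 × 38 mm
H8: 19 × 27 mm
→ matches H7.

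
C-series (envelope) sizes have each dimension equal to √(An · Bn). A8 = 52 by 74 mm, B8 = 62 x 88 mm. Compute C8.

57 × 81 mm

Short side: √(52 · 62) = √3224 ≈ 56.8 → 57 mm
Long side: √(74 · 88) = √6512 ≈ 80.7 → 81 mm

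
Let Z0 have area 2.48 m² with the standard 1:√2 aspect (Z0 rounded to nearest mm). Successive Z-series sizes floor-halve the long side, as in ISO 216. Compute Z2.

662 × 936 mm

Let Z0's short side be w mm. w · w√2 = 2.48 m² = 2,480,000 mm², so w ≈ 1324.2 mm and w√2 ≈ 1872.8 mm → Z0 = 1324 × 1873 mm.
Z1: ⌊1873/2⌋ × 1324 = 936 × 1324 mm
Z2: ⌊1324/2⌋ × 936 = 662 × 936 mm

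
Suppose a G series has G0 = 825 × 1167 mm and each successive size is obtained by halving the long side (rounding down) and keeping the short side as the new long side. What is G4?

206 × 291 mm

G1: ⌊1167/2⌋ × 825 = 583 × 825 mm
G2: ⌊825/2⌋ × 583 = 412 × 583 mm
G3: ⌊583/2⌋ × 412 = 291 × 412 mm
G4: ⌊412/2⌋ × 291 = 206 × 291 mm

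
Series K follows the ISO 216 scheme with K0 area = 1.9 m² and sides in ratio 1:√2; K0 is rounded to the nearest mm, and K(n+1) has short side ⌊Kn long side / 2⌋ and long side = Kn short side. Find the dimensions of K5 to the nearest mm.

204 × 289 mm

Let K0's short side be w mm. w · w√2 = 1.9 m² = 1,900,000 mm², so w ≈ 1159.1 mm and w√2 ≈ 1639.2 mm → K0 = 1159 × 1639 mm.
K1: ⌊1639/2⌋ × 1159 = 819 × 1159 mm
K2: ⌊1159/2⌋ × 819 = 579 × 819 mm
K3: ⌊819/2⌋ × 579 = 409 × 579 mm
K4: ⌊579/2⌋ × 409 = 289 × 409 mm
K5: ⌊409/2⌋ × 289 = 204 × 289 mm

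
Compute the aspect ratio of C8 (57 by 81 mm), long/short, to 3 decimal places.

81 / 57 = 1.421
ISO 216 targets √2 ≈ 1.414; the +0.007 deviation is from mm rounding.

1.421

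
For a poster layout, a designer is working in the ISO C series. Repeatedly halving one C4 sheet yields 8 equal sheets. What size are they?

C7

8 = 2^3, so 3 halving steps.
C4 → C5 → … → C7 after 3 steps.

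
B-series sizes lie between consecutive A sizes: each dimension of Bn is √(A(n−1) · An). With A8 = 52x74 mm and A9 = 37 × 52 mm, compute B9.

44 × 62 mm

Short side: √(52 · 37) = √1924 ≈ 43.9 → 44 mm
Long side: √(74 · 52) = √3848 ≈ 62.0 → 62 mm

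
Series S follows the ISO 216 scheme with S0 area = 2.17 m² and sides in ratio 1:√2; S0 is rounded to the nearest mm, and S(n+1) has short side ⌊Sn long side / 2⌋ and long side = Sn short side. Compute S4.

309 × 438 mm

Let S0's short side be w mm. w · w√2 = 2.17 m² = 2,170,000 mm², so w ≈ 1238.7 mm and w√2 ≈ 1751.8 mm → S0 = 1239 × 1752 mm.
S1: ⌊1752/2⌋ × 1239 = 876 × 1239 mm
S2: ⌊1239/2⌋ × 876 = 619 × 876 mm
S3: ⌊876/2⌋ × 619 = 438 × 619 mm
S4: ⌊619/2⌋ × 438 = 309 × 438 mm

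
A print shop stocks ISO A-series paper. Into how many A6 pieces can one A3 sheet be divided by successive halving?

A3 = 297 × 420 mm; A6 = 105 × 148 mm.
Each halving step doubles the count; 3 steps from A3 to A6.
2^3 = 8.

8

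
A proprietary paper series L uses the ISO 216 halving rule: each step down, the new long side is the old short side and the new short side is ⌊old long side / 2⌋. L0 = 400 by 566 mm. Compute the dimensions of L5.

70 × 100 mm

L1: ⌊566/2⌋ × 400 = 283 × 400 mm
L2: ⌊400/2⌋ × 283 = 200 × 283 mm
L3: ⌊283/2⌋ × 200 = 141 × 200 mm
L4: ⌊200/2⌋ × 141 = 100 × 141 mm
L5: ⌊141/2⌋ × 100 = 70 × 100 mm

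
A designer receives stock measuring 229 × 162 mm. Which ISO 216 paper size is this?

C5 (162 × 229 mm)

Aspect ratio 229/162 ≈ 1.414 — close to the ISO √2 ≈ 1.414.
In the C-series (envelope sizes, between A and B): C5 = 162 × 229 mm.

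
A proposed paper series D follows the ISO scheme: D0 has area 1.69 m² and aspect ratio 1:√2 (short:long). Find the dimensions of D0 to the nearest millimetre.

Let the short side be w mm. Then w · w√2 = 1.69 m² = 1,690,000 mm².
w² = 1,690,000/√2, so w ≈ 1093.2 mm; long side = w√2 ≈ 1546.0 mm.

1093 × 1546 mm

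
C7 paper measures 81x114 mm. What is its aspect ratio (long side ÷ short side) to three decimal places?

114 / 81 = 1.407
ISO 216 targets √2 ≈ 1.414; the -0.007 deviation is from mm rounding.

1.407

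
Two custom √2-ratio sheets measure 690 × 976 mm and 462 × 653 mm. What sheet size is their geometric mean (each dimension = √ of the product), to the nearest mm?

565 × 798 mm

Short side: √(690 · 462) = √318780 ≈ 564.6 → 565 mm
Long side: √(976 · 653) = √637328 ≈ 798.3 → 798 mm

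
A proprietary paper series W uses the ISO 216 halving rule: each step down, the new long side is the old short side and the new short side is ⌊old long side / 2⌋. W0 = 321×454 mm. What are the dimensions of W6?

40 × 56 mm

W1: ⌊454/2⌋ × 321 = 227 × 321 mm
W2: ⌊321/2⌋ × 227 = 160 × 227 mm
W3: ⌊227/2⌋ × 160 = 113 × 160 mm
W4: ⌊160/2⌋ × 113 = 80 × 113 mm
W5: ⌊113/2⌋ × 80 = 56 × 80 mm
W6: ⌊80/2⌋ × 56 = 40 × 56 mm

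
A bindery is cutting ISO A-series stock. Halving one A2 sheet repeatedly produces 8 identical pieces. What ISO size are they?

8 = 2^3, so 3 halving steps.
A2 → A3 → … → A5 after 3 steps.

A5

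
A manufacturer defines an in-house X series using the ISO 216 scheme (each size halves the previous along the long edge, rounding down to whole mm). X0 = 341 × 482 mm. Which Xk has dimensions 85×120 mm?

X0: 341 × 482 mm
X1: 241 × 341 mm
X2: 170 × 241 mm
X3: 120 × 170 mm
X4: 85 × 120 mm
X5: 60 × 85 mm
→ matches X4.

X4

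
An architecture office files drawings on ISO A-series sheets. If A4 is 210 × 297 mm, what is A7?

74 × 105 mm

A5: ⌊297/2⌋ × 210 = 148 × 210 mm
A6: ⌊210/2⌋ × 148 = 105 × 148 mm
A7: ⌊148/2⌋ × 105 = 74 × 105 mm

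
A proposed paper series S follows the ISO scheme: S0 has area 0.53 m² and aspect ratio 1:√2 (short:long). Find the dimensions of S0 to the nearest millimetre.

612 × 866 mm

Let the short side be w mm. Then w · w√2 = 0.53 m² = 530,000 mm².
w² = 530,000/√2, so w ≈ 612.2 mm; long side = w√2 ≈ 865.8 mm.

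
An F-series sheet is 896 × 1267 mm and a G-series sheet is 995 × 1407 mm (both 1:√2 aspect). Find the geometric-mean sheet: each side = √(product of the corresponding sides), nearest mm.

944 × 1335 mm

Short side: √(896 · 995) = √891520 ≈ 944.2 → 944 mm
Long side: √(1267 · 1407) = √1782669 ≈ 1335.2 → 1335 mm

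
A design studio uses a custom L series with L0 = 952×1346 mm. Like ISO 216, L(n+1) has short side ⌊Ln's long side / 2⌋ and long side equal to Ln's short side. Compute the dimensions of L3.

L1: ⌊1346/2⌋ × 952 = 673 × 952 mm
L2: ⌊952/2⌋ × 673 = 476 × 673 mm
L3: ⌊673/2⌋ × 476 = 336 × 476 mm

336 × 476 mm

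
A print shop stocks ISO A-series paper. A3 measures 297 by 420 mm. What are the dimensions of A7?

A4: ⌊420/2⌋ × 297 = 210 × 297 mm
A5: ⌊297/2⌋ × 210 = 148 × 210 mm
A6: ⌊210/2⌋ × 148 = 105 × 148 mm
A7: ⌊148/2⌋ × 105 = 74 × 105 mm

74 × 105 mm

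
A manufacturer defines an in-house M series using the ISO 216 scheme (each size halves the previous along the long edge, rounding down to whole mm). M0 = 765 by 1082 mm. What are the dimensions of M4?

191 × 270 mm

M1: ⌊1082/2⌋ × 765 = 541 × 765 mm
M2: ⌊765/2⌋ × 541 = 382 × 541 mm
M3: ⌊541/2⌋ × 382 = 270 × 382 mm
M4: ⌊382/2⌋ × 270 = 191 × 270 mm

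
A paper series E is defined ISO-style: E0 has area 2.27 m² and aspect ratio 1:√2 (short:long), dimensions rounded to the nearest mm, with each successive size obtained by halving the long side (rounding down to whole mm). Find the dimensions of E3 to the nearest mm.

Let E0's short side be w mm. w · w√2 = 2.27 m² = 2,270,000 mm², so w ≈ 1266.9 mm and w√2 ≈ 1791.7 mm → E0 = 1267 × 1792 mm.
E1: ⌊1792/2⌋ × 1267 = 896 × 1267 mm
E2: ⌊1267/2⌋ × 896 = 633 × 896 mm
E3: ⌊896/2⌋ × 633 = 448 × 633 mm

448 × 633 mm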